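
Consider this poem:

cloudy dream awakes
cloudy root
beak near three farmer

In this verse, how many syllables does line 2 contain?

3

Line 2: cloudy (2), root (1) → 3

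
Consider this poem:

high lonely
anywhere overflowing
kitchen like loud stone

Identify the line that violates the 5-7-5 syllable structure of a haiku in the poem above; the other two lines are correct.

Line 1: "high lonely": 1+2 = 3 (expected 5)
Line 2: "anywhere overflowing": 3+4 = 7 ✓
Line 3: "kitchen like loud stone": 2+1+1+1 = 5 ✓

Line 1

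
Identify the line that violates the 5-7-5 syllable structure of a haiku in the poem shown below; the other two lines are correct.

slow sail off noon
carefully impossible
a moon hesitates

Line 1

Line 1: slow (1), sail (1), off (1), noon (1) → 4 (expected 5)
Line 2: carefully (3), impossible (4) → 7 ✓
Line 3: a (1), moon (1), hesitates (3) → 5 ✓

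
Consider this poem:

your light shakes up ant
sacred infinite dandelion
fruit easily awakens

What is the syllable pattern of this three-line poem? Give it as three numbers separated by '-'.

Line 1: "your light shakes up ant": 1+1+1+1+1 = 5
Line 2: "sacred infinite dandelion": 2+3+4 = 9
Line 3: "fruit easily awakens": 1+3+3 = 7

5-9-7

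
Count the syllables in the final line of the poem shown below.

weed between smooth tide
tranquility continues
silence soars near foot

The final line: "silence soars near foot": 2+1+1+1 = 5

5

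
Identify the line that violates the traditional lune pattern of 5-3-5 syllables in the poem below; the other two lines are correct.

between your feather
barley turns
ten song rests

Line 3

Line 1: between(2) + your(1) + feather(2) = 5 ✓
Line 2: barley(2) + turns(1) = 3 ✓
Line 3: ten(1) + song(1) + rests(1) = 3 (expected 5)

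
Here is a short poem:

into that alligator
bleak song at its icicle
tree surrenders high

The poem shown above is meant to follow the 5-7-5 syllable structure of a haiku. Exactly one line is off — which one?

Line 1: "into that alligator": 2+1+4 = 7 (expected 5)
Line 2: "bleak song at its icicle": 1+1+1+1+3 = 7 ✓
Line 3: "tree surrenders high": 1+3+1 = 5 ✓

Line 1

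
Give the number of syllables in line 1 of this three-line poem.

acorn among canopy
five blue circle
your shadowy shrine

Line 1: acorn (2), among (2), canopy (3) → 7

7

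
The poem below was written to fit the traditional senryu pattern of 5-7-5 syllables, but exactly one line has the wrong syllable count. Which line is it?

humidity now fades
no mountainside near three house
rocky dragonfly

The first line

Line 1: humidity(4) + now(1) + fades(1) = 6 (expected 5)
Line 2: no(1) + mountainside(3) + near(1) + three(1) + house(1) = 7 ✓
Line 3: rocky(2) + dragonfly(3) = 5 ✓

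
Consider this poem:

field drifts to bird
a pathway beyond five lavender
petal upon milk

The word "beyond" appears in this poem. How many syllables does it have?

2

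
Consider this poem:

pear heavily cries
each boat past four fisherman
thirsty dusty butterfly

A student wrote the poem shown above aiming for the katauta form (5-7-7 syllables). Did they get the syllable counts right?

Yes

Line 1: pear (1), heavily (3), cries (1) → 5 ✓
Line 2: each (1), boat (1), past (1), four (1), fisherman (3) → 7 ✓
Line 3: thirsty (2), dusty (2), butterfly (3) → 7 ✓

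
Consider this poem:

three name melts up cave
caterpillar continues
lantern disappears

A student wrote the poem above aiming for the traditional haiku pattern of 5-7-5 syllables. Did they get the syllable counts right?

Yes

Line 1: "three name melts up cave": 1+1+1+1+1 = 5 ✓
Line 2: "caterpillar continues": 4+3 = 7 ✓
Line 3: "lantern disappears": 2+3 = 5 ✓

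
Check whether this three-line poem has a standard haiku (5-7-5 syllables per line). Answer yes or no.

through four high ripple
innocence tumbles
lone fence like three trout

No

Line 1: through (1), four (1), high (1), ripple (2) → 5 ✓
Line 2: innocence (3), tumbles (2) → 5 (expected 7)
Line 3: lone (1), fence (1), like (1), three (1), trout (1) → 5 ✓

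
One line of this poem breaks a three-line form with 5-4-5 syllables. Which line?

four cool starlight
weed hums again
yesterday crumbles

Line 1: four (1), cool (1), starlight (2) → 4 (expected 5)
Line 2: weed (1), hums (1), again (2) → 4 ✓
Line 3: yesterday (3), crumbles (2) → 5 ✓

The first line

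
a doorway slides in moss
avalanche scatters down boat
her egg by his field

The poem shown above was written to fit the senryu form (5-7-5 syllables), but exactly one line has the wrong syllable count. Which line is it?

Line 1: a (1), doorway (2), slides (1), in (1), moss (1) → 6 (expected 5)
Line 2: avalanche (3), scatters (2), down (1), boat (1) → 7 ✓
Line 3: her (1), egg (1), by (1), his (1), field (1) → 5 ✓

Line 1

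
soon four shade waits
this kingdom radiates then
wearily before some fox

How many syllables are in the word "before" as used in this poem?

2

"before" has 2 syllables.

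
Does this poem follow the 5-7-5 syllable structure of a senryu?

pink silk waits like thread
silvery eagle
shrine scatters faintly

No

Line 1: pink (1), silk (1), waits (1), like (1), thread (1) → 5 ✓
Line 2: silvery (3), eagle (2) → 5 (expected 7)
Line 3: shrine (1), scatters (2), faintly (2) → 5 ✓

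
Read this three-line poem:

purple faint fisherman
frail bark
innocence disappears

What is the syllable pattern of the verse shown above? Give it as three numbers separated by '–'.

Line 1: "purple faint fisherman": 2+1+3 = 6
Line 2: "frail bark": 1+1 = 2
Line 3: "innocence disappears": 3+3 = 6

6–2–6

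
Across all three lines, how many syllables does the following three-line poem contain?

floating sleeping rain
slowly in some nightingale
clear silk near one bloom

Line 1: floating(2) + sleeping(2) + rain(1) = 5
Line 2: slowly(2) + in(1) + some(1) + nightingale(3) = 7
Line 3: clear(1) + silk(1) + near(1) + one(1) + bloom(1) = 5
Total: 5 + 7 + 5 = 17

17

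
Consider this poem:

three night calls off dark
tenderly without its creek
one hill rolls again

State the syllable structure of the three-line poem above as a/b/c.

5/7/5

Line 1: three(1) + night(1) + calls(1) + off(1) + dark(1) = 5
Line 2: tenderly(3) + without(2) + its(1) + creek(1) = 7
Line 3: one(1) + hill(1) + rolls(1) + again(2) = 5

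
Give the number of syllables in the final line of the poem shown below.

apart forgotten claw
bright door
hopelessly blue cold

5

The final line: hopelessly(3) + blue(1) + cold(1) = 5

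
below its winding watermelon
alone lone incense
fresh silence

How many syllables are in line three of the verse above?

Line three: "fresh silence": 1+2 = 3

3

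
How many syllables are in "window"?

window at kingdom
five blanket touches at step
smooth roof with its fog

2

"window" has 2 syllables.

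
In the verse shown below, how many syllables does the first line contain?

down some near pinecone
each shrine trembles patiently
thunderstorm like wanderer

5

The first line: down (1), some (1), near (1), pinecone (2) → 5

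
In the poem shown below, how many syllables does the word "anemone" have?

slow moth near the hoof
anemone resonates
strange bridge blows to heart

4

"anemone" has 4 syllables.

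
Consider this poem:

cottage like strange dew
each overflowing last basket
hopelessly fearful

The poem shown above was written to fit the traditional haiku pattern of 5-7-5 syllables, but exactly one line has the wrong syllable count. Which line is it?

The second line

Line 1: cottage(2) + like(1) + strange(1) + dew(1) = 5 ✓
Line 2: each(1) + overflowing(4) + last(1) + basket(2) = 8 (expected 7)
Line 3: hopelessly(3) + fearful(2) = 5 ✓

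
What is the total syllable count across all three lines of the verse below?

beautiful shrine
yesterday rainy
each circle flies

13

Line 1: beautiful (3), shrine (1) → 4
Line 2: yesterday (3), rainy (2) → 5
Line 3: each (1), circle (2), flies (1) → 4
Total: 4 + 5 + 4 = 13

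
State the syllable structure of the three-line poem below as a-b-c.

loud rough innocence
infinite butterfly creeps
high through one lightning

5-7-5

Line 1: loud(1) + rough(1) + innocence(3) = 5
Line 2: infinite(3) + butterfly(3) + creeps(1) = 7
Line 3: high(1) + through(1) + one(1) + lightning(2) = 5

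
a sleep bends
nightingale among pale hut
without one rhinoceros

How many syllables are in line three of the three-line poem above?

7

Line three: without(2) + one(1) + rhinoceros(4) = 7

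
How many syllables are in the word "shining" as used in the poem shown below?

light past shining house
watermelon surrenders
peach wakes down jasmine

2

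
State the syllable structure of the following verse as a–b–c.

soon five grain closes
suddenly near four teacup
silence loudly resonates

Line 1: soon(1) + five(1) + grain(1) + closes(2) = 5
Line 2: suddenly(3) + near(1) + four(1) + teacup(2) = 7
Line 3: silence(2) + loudly(2) + resonates(3) = 7

5–7–7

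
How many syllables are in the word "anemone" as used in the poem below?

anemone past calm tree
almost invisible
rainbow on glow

4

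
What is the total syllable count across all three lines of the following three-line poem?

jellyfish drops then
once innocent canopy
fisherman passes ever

19

Line 1: "jellyfish drops then": 3+1+1 = 5
Line 2: "once innocent canopy": 1+3+3 = 7
Line 3: "fisherman passes ever": 3+2+2 = 7
Total: 5 + 7 + 7 = 19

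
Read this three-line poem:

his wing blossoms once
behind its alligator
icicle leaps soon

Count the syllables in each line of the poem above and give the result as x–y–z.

5–7–5

Line 1: his(1) + wing(1) + blossoms(2) + once(1) = 5
Line 2: behind(2) + its(1) + alligator(4) = 7
Line 3: icicle(3) + leaps(1) + soon(1) = 5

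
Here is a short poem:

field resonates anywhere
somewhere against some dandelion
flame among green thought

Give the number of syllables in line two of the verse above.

9

Line two: "somewhere against some dandelion": 2+2+1+4 = 9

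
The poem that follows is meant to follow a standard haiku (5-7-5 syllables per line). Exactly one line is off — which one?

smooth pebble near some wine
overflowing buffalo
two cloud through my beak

The first line

Line 1: smooth (1), pebble (2), near (1), some (1), wine (1) → 6 (expected 5)
Line 2: overflowing (4), buffalo (3) → 7 ✓
Line 3: two (1), cloud (1), through (1), my (1), beak (1) → 5 ✓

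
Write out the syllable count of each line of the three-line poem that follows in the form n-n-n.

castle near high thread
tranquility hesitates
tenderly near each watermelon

5-7-9

Line 1: "castle near high thread": 2+1+1+1 = 5
Line 2: "tranquility hesitates": 4+3 = 7
Line 3: "tenderly near each watermelon": 3+1+1+4 = 9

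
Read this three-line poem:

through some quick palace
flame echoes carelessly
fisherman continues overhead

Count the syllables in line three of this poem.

Line three: fisherman(3) + continues(3) + overhead(3) = 9

9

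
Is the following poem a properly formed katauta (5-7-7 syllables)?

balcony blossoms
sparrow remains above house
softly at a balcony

Line 1: balcony (3), blossoms (2) → 5 ✓
Line 2: sparrow (2), remains (2), above (2), house (1) → 7 ✓
Line 3: softly (2), at (1), a (1), balcony (3) → 7 ✓

Yes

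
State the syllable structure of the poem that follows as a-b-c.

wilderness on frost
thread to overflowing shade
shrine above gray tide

Line 1: wilderness(3) + on(1) + frost(1) = 5
Line 2: thread(1) + to(1) + overflowing(4) + shade(1) = 7
Line 3: shrine(1) + above(2) + gray(1) + tide(1) = 5

5-7-5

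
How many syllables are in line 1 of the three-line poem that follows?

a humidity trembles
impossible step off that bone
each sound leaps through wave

Line 1: a (1), humidity (4), trembles (2) → 7

7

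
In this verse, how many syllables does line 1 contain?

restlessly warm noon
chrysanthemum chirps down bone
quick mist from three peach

Line 1: restlessly(3) + warm(1) + noon(1) = 5

5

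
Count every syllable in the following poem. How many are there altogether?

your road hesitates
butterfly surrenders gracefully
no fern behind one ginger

21

Line 1: your(1) + road(1) + hesitates(3) = 5
Line 2: butterfly(3) + surrenders(3) + gracefully(3) = 9
Line 3: no(1) + fern(1) + behind(2) + one(1) + ginger(2) = 7
Total: 5 + 9 + 7 = 21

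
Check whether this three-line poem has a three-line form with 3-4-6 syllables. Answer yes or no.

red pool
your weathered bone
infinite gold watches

Line 1: red (1), pool (1) → 2 (expected 3)
Line 2: your (1), weathered (2), bone (1) → 4 ✓
Line 3: infinite (3), gold (1), watches (2) → 6 ✓

No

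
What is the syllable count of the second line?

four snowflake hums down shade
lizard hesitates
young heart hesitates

The second line: "lizard hesitates": 2+3 = 5

5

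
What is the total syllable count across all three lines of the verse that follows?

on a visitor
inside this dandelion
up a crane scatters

Line 1: "on a visitor": 1+1+3 = 5
Line 2: "inside this dandelion": 2+1+4 = 7
Line 3: "up a crane scatters": 1+1+1+2 = 5
Total: 5 + 7 + 5 = 17

17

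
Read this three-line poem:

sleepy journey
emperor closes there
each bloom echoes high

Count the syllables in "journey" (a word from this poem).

"journey" has 2 syllables.

2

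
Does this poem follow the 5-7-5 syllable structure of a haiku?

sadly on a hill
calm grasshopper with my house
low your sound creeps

Line 1: sadly (2), on (1), a (1), hill (1) → 5 ✓
Line 2: calm (1), grasshopper (3), with (1), my (1), house (1) → 7 ✓
Line 3: low (1), your (1), sound (1), creeps (1) → 4 (expected 5)

No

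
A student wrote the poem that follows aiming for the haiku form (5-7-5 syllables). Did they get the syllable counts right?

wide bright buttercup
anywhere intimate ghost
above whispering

Yes

Line 1: "wide bright buttercup": 1+1+3 = 5 ✓
Line 2: "anywhere intimate ghost": 3+3+1 = 7 ✓
Line 3: "above whispering": 2+3 = 5 ✓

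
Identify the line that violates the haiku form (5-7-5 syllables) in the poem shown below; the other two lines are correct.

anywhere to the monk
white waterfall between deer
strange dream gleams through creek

Line 1: anywhere (3), to (1), the (1), monk (1) → 6 (expected 5)
Line 2: white (1), waterfall (3), between (2), deer (1) → 7 ✓
Line 3: strange (1), dream (1), gleams (1), through (1), creek (1) → 5 ✓

Line 1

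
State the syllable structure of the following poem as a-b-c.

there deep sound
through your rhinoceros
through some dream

Line 1: there (1), deep (1), sound (1) → 3
Line 2: through (1), your (1), rhinoceros (4) → 6
Line 3: through (1), some (1), dream (1) → 3

3-6-3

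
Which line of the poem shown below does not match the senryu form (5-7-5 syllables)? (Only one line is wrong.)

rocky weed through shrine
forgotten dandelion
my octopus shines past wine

The third line

Line 1: "rocky weed through shrine": 2+1+1+1 = 5 ✓
Line 2: "forgotten dandelion": 3+4 = 7 ✓
Line 3: "my octopus shines past wine": 1+3+1+1+1 = 7 (expected 5)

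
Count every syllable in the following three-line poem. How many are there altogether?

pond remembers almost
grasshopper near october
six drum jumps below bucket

20

Line 1: pond (1), remembers (3), almost (2) → 6
Line 2: grasshopper (3), near (1), october (3) → 7
Line 3: six (1), drum (1), jumps (1), below (2), bucket (2) → 7
Total: 6 + 7 + 7 = 20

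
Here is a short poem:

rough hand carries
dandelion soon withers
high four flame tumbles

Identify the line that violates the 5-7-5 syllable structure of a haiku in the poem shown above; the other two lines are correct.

Line 1

Line 1: "rough hand carries": 1+1+2 = 4 (expected 5)
Line 2: "dandelion soon withers": 4+1+2 = 7 ✓
Line 3: "high four flame tumbles": 1+1+1+2 = 5 ✓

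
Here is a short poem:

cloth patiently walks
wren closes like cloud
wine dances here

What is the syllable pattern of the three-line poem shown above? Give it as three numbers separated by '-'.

Line 1: cloth (1), patiently (3), walks (1) → 5
Line 2: wren (1), closes (2), like (1), cloud (1) → 5
Line 3: wine (1), dances (2), here (1) → 4

5-5-4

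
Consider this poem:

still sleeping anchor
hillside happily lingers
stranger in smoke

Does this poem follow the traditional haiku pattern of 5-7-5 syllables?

No

Line 1: still (1), sleeping (2), anchor (2) → 5 ✓
Line 2: hillside (2), happily (3), lingers (2) → 7 ✓
Line 3: stranger (2), in (1), smoke (1) → 4 (expected 5)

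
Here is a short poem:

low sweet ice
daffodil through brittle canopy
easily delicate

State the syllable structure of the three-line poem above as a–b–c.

Line 1: "low sweet ice": 1+1+1 = 3
Line 2: "daffodil through brittle canopy": 3+1+2+3 = 9
Line 3: "easily delicate": 3+3 = 6

3–9–6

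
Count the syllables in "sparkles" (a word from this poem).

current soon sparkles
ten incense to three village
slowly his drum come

2

"sparkles" has 2 syllables.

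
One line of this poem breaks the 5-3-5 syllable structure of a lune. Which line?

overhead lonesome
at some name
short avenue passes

Line 3

Line 1: overhead(3) + lonesome(2) = 5 ✓
Line 2: at(1) + some(1) + name(1) = 3 ✓
Line 3: short(1) + avenue(3) + passes(2) = 6 (expected 5)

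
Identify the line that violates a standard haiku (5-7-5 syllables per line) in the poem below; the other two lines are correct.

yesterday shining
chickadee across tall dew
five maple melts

The third line

Line 1: yesterday(3) + shining(2) = 5 ✓
Line 2: chickadee(3) + across(2) + tall(1) + dew(1) = 7 ✓
Line 3: five(1) + maple(2) + melts(1) = 4 (expected 5)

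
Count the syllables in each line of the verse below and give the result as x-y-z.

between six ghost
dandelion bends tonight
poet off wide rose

4-7-5

Line 1: between(2) + six(1) + ghost(1) = 4
Line 2: dandelion(4) + bends(1) + tonight(2) = 7
Line 3: poet(2) + off(1) + wide(1) + rose(1) = 5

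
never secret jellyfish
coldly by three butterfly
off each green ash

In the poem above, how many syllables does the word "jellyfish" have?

3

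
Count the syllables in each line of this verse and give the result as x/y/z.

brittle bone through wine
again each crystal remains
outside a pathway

Line 1: brittle(2) + bone(1) + through(1) + wine(1) = 5
Line 2: again(2) + each(1) + crystal(2) + remains(2) = 7
Line 3: outside(2) + a(1) + pathway(2) = 5

5/7/5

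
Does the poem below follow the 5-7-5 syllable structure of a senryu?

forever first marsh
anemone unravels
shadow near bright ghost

Yes

Line 1: forever (3), first (1), marsh (1) → 5 ✓
Line 2: anemone (4), unravels (3) → 7 ✓
Line 3: shadow (2), near (1), bright (1), ghost (1) → 5 ✓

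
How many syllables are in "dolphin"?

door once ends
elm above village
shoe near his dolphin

2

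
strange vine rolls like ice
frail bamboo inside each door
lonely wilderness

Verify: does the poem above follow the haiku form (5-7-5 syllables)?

Line 1: strange(1) + vine(1) + rolls(1) + like(1) + ice(1) = 5 ✓
Line 2: frail(1) + bamboo(2) + inside(2) + each(1) + door(1) = 7 ✓
Line 3: lonely(2) + wilderness(3) = 5 ✓

Yes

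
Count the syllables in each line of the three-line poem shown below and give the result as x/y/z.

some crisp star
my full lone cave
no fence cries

Line 1: "some crisp star": 1+1+1 = 3
Line 2: "my full lone cave": 1+1+1+1 = 4
Line 3: "no fence cries": 1+1+1 = 3

3/4/3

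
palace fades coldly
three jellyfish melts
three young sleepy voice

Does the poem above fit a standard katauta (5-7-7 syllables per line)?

No

Line 1: "palace fades coldly": 2+1+2 = 5 ✓
Line 2: "three jellyfish melts": 1+3+1 = 5 (expected 7)
Line 3: "three young sleepy voice": 1+1+2+1 = 5 (expected 7)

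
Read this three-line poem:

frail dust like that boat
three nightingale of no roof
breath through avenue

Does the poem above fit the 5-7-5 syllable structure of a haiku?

Line 1: "frail dust like that boat": 1+1+1+1+1 = 5 ✓
Line 2: "three nightingale of no roof": 1+3+1+1+1 = 7 ✓
Line 3: "breath through avenue": 1+1+3 = 5 ✓

Yes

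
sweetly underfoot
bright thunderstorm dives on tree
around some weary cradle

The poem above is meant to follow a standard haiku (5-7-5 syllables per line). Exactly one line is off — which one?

The third line

Line 1: sweetly (2), underfoot (3) → 5 ✓
Line 2: bright (1), thunderstorm (3), dives (1), on (1), tree (1) → 7 ✓
Line 3: around (2), some (1), weary (2), cradle (2) → 7 (expected 5)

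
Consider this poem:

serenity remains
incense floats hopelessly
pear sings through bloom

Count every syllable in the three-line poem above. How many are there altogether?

Line 1: serenity (4), remains (2) → 6
Line 2: incense (2), floats (1), hopelessly (3) → 6
Line 3: pear (1), sings (1), through (1), bloom (1) → 4
Total: 6 + 6 + 4 = 16

16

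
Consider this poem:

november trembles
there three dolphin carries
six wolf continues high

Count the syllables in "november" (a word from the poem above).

"november" has 3 syllables.

3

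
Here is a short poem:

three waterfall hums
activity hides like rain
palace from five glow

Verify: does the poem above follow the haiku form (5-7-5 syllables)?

Line 1: "three waterfall hums": 1+3+1 = 5 ✓
Line 2: "activity hides like rain": 4+1+1+1 = 7 ✓
Line 3: "palace from five glow": 2+1+1+1 = 5 ✓

Yes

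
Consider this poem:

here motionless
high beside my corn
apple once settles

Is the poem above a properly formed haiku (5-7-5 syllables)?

Line 1: here (1), motionless (3) → 4 (expected 5)
Line 2: high (1), beside (2), my (1), corn (1) → 5 (expected 7)
Line 3: apple (2), once (1), settles (2) → 5 ✓

No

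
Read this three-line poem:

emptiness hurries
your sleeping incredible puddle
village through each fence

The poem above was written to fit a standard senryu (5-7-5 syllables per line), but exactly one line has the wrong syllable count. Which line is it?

Line 2

Line 1: "emptiness hurries": 3+2 = 5 ✓
Line 2: "your sleeping incredible puddle": 1+2+4+2 = 9 (expected 7)
Line 3: "village through each fence": 2+1+1+1 = 5 ✓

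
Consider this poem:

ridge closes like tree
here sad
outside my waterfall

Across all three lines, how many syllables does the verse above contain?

Line 1: ridge(1) + closes(2) + like(1) + tree(1) = 5
Line 2: here(1) + sad(1) = 2
Line 3: outside(2) + my(1) + waterfall(3) = 6
Total: 5 + 2 + 6 = 13

13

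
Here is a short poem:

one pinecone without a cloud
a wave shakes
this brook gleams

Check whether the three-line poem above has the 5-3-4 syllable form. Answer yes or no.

Line 1: "one pinecone without a cloud": 1+2+2+1+1 = 7 (expected 5)
Line 2: "a wave shakes": 1+1+1 = 3 ✓
Line 3: "this brook gleams": 1+1+1 = 3 (expected 4)

No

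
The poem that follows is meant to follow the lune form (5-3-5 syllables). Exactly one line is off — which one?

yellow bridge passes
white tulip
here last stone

Line 1: "yellow bridge passes": 2+1+2 = 5 ✓
Line 2: "white tulip": 1+2 = 3 ✓
Line 3: "here last stone": 1+1+1 = 3 (expected 5)

The third line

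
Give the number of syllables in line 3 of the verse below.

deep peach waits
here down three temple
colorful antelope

6

Line 3: "colorful antelope": 3+3 = 6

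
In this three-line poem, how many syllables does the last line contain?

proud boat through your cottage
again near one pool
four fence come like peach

5

The last line: four(1) + fence(1) + come(1) + like(1) + peach(1) = 5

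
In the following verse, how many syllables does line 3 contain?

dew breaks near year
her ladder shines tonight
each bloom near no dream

Line 3: each (1), bloom (1), near (1), no (1), dream (1) → 5

5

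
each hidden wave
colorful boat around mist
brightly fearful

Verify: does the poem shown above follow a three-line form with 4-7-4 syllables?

Line 1: each(1) + hidden(2) + wave(1) = 4 ✓
Line 2: colorful(3) + boat(1) + around(2) + mist(1) = 7 ✓
Line 3: brightly(2) + fearful(2) = 4 ✓

Yes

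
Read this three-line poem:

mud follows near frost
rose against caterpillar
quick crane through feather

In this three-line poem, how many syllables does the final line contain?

5

The final line: quick (1), crane (1), through (1), feather (2) → 5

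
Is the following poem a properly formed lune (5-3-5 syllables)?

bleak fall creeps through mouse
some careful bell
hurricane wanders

No

Line 1: "bleak fall creeps through mouse": 1+1+1+1+1 = 5 ✓
Line 2: "some careful bell": 1+2+1 = 4 (expected 3)
Line 3: "hurricane wanders": 3+2 = 5 ✓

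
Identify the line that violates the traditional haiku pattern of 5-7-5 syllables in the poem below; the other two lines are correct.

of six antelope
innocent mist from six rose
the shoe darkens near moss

Line 1: of (1), six (1), antelope (3) → 5 ✓
Line 2: innocent (3), mist (1), from (1), six (1), rose (1) → 7 ✓
Line 3: the (1), shoe (1), darkens (2), near (1), moss (1) → 6 (expected 5)

Line 3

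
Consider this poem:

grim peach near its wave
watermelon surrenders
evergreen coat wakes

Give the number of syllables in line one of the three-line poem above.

5

Line one: grim (1), peach (1), near (1), its (1), wave (1) → 5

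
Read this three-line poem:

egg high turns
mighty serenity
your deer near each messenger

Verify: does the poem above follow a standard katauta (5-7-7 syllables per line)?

No

Line 1: "egg high turns": 1+1+1 = 3 (expected 5)
Line 2: "mighty serenity": 2+4 = 6 (expected 7)
Line 3: "your deer near each messenger": 1+1+1+1+3 = 7 ✓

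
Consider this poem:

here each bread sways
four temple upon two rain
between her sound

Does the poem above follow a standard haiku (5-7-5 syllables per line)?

Line 1: "here each bread sways": 1+1+1+1 = 4 (expected 5)
Line 2: "four temple upon two rain": 1+2+2+1+1 = 7 ✓
Line 3: "between her sound": 2+1+1 = 4 (expected 5)

No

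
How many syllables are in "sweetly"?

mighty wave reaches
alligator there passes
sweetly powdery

2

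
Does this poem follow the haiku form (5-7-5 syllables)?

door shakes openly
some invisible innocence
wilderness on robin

Line 1: "door shakes openly": 1+1+3 = 5 ✓
Line 2: "some invisible innocence": 1+4+3 = 8 (expected 7)
Line 3: "wilderness on robin": 3+1+2 = 6 (expected 5)

No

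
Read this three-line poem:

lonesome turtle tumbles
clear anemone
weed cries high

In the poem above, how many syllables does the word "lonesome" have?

2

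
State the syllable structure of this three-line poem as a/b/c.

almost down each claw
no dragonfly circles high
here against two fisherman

5/7/7

Line 1: almost(2) + down(1) + each(1) + claw(1) = 5
Line 2: no(1) + dragonfly(3) + circles(2) + high(1) = 7
Line 3: here(1) + against(2) + two(1) + fisherman(3) = 7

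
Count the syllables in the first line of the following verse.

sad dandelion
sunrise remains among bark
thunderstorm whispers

The first line: sad (1), dandelion (4) → 5

5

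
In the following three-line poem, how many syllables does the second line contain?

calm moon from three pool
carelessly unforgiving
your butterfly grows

7

The second line: carelessly(3) + unforgiving(4) = 7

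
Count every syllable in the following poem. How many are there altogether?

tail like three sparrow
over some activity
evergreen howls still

17

Line 1: "tail like three sparrow": 1+1+1+2 = 5
Line 2: "over some activity": 2+1+4 = 7
Line 3: "evergreen howls still": 3+1+1 = 5
Total: 5 + 7 + 5 = 17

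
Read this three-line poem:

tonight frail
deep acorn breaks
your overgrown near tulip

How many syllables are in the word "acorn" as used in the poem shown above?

2

"acorn" has 2 syllables.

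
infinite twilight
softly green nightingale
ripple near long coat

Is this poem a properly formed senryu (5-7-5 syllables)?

Line 1: infinite (3), twilight (2) → 5 ✓
Line 2: softly (2), green (1), nightingale (3) → 6 (expected 7)
Line 3: ripple (2), near (1), long (1), coat (1) → 5 ✓

No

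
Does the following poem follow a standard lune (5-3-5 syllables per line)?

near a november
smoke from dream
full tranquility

Line 1: near (1), a (1), november (3) → 5 ✓
Line 2: smoke (1), from (1), dream (1) → 3 ✓
Line 3: full (1), tranquility (4) → 5 ✓

Yes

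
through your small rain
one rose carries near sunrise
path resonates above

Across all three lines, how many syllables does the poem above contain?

17

Line 1: through (1), your (1), small (1), rain (1) → 4
Line 2: one (1), rose (1), carries (2), near (1), sunrise (2) → 7
Line 3: path (1), resonates (3), above (2) → 6
Total: 4 + 7 + 6 = 17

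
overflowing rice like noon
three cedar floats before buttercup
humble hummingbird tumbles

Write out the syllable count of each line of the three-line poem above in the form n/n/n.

Line 1: overflowing(4) + rice(1) + like(1) + noon(1) = 7
Line 2: three(1) + cedar(2) + floats(1) + before(2) + buttercup(3) = 9
Line 3: humble(2) + hummingbird(3) + tumbles(2) = 7

7/9/7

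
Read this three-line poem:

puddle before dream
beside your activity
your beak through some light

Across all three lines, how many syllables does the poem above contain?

Line 1: "puddle before dream": 2+2+1 = 5
Line 2: "beside your activity": 2+1+4 = 7
Line 3: "your beak through some light": 1+1+1+1+1 = 5
Total: 5 + 7 + 5 = 17

17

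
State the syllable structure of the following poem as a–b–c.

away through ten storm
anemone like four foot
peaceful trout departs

5–7–5

Line 1: "away through ten storm": 2+1+1+1 = 5
Line 2: "anemone like four foot": 4+1+1+1 = 7
Line 3: "peaceful trout departs": 2+1+2 = 5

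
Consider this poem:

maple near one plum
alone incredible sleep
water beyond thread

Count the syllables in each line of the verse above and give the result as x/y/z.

Line 1: maple(2) + near(1) + one(1) + plum(1) = 5
Line 2: alone(2) + incredible(4) + sleep(1) = 7
Line 3: water(2) + beyond(2) + thread(1) = 5

5/7/5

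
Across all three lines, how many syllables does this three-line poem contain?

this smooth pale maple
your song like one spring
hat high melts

13

Line 1: this (1), smooth (1), pale (1), maple (2) → 5
Line 2: your (1), song (1), like (1), one (1), spring (1) → 5
Line 3: hat (1), high (1), melts (1) → 3
Total: 5 + 5 + 3 = 13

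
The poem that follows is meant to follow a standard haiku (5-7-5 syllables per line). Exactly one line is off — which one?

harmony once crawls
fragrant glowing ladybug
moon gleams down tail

Line 1: harmony(3) + once(1) + crawls(1) = 5 ✓
Line 2: fragrant(2) + glowing(2) + ladybug(3) = 7 ✓
Line 3: moon(1) + gleams(1) + down(1) + tail(1) = 4 (expected 5)

Line 3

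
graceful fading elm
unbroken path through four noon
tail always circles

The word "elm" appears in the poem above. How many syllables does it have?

"elm" has 1 syllable.

1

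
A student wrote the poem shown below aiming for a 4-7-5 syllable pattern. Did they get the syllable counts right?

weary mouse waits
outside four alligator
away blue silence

Line 1: "weary mouse waits": 2+1+1 = 4 ✓
Line 2: "outside four alligator": 2+1+4 = 7 ✓
Line 3: "away blue silence": 2+1+2 = 5 ✓

Yes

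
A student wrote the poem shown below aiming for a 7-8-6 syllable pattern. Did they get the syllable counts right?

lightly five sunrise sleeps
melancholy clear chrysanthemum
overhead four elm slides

Line 1: "lightly five sunrise sleeps": 2+1+2+1 = 6 (expected 7)
Line 2: "melancholy clear chrysanthemum": 4+1+4 = 9 (expected 8)
Line 3: "overhead four elm slides": 3+1+1+1 = 6 ✓

No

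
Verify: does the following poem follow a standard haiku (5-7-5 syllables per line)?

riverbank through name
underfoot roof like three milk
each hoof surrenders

Yes

Line 1: riverbank(3) + through(1) + name(1) = 5 ✓
Line 2: underfoot(3) + roof(1) + like(1) + three(1) + milk(1) = 7 ✓
Line 3: each(1) + hoof(1) + surrenders(3) = 5 ✓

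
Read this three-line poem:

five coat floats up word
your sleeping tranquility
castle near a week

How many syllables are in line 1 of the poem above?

Line 1: five (1), coat (1), floats (1), up (1), word (1) → 5

5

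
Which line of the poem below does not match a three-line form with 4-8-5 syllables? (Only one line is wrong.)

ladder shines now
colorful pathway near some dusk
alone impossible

Line 1: ladder (2), shines (1), now (1) → 4 ✓
Line 2: colorful (3), pathway (2), near (1), some (1), dusk (1) → 8 ✓
Line 3: alone (2), impossible (4) → 6 (expected 5)

Line 3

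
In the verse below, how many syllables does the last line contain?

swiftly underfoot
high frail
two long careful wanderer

The last line: two (1), long (1), careful (2), wanderer (3) → 7

7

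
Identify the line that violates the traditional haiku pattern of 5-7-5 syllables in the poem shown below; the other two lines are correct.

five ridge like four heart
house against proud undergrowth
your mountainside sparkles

Line 1: five(1) + ridge(1) + like(1) + four(1) + heart(1) = 5 ✓
Line 2: house(1) + against(2) + proud(1) + undergrowth(3) = 7 ✓
Line 3: your(1) + mountainside(3) + sparkles(2) = 6 (expected 5)

Line 3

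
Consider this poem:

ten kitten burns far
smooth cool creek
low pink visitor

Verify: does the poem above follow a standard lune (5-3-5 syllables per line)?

Line 1: "ten kitten burns far": 1+2+1+1 = 5 ✓
Line 2: "smooth cool creek": 1+1+1 = 3 ✓
Line 3: "low pink visitor": 1+1+3 = 5 ✓

Yes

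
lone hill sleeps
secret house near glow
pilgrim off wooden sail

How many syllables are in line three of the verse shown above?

Line three: pilgrim (2), off (1), wooden (2), sail (1) → 6

6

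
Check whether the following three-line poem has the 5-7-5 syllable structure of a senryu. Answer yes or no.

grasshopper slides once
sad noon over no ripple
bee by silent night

Yes

Line 1: grasshopper (3), slides (1), once (1) → 5 ✓
Line 2: sad (1), noon (1), over (2), no (1), ripple (2) → 7 ✓
Line 3: bee (1), by (1), silent (2), night (1) → 5 ✓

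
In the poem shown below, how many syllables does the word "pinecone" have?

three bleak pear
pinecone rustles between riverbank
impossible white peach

2

"pinecone" has 2 syllables.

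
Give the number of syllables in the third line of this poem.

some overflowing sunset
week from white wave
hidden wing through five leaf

The third line: hidden(2) + wing(1) + through(1) + five(1) + leaf(1) = 6

6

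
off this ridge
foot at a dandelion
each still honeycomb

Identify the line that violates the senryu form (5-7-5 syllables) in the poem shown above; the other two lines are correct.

Line 1: "off this ridge": 1+1+1 = 3 (expected 5)
Line 2: "foot at a dandelion": 1+1+1+4 = 7 ✓
Line 3: "each still honeycomb": 1+1+3 = 5 ✓

The first line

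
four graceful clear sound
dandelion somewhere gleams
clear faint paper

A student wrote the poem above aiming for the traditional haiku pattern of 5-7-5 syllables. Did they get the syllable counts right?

No

Line 1: "four graceful clear sound": 1+2+1+1 = 5 ✓
Line 2: "dandelion somewhere gleams": 4+2+1 = 7 ✓
Line 3: "clear faint paper": 1+1+2 = 4 (expected 5)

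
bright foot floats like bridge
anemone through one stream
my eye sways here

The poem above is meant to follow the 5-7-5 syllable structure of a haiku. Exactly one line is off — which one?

Line 1: "bright foot floats like bridge": 1+1+1+1+1 = 5 ✓
Line 2: "anemone through one stream": 4+1+1+1 = 7 ✓
Line 3: "my eye sways here": 1+1+1+1 = 4 (expected 5)

Line 3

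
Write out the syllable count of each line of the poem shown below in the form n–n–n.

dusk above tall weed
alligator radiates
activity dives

Line 1: "dusk above tall weed": 1+2+1+1 = 5
Line 2: "alligator radiates": 4+3 = 7
Line 3: "activity dives": 4+1 = 5

5–7–5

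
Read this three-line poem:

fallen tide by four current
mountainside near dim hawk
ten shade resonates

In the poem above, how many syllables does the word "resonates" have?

3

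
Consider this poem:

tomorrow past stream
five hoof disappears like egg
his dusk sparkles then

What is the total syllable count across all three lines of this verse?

Line 1: tomorrow(3) + past(1) + stream(1) = 5
Line 2: five(1) + hoof(1) + disappears(3) + like(1) + egg(1) = 7
Line 3: his(1) + dusk(1) + sparkles(2) + then(1) = 5
Total: 5 + 7 + 5 = 17

17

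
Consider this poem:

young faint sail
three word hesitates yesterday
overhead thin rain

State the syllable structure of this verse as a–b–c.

3–8–5

Line 1: young (1), faint (1), sail (1) → 3
Line 2: three (1), word (1), hesitates (3), yesterday (3) → 8
Line 3: overhead (3), thin (1), rain (1) → 5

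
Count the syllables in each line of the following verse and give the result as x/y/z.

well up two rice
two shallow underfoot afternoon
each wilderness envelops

Line 1: well(1) + up(1) + two(1) + rice(1) = 4
Line 2: two(1) + shallow(2) + underfoot(3) + afternoon(3) = 9
Line 3: each(1) + wilderness(3) + envelops(3) = 7

4/9/7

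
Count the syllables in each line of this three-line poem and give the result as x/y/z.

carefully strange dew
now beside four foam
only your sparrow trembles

5/5/7

Line 1: "carefully strange dew": 3+1+1 = 5
Line 2: "now beside four foam": 1+2+1+1 = 5
Line 3: "only your sparrow trembles": 2+1+2+2 = 7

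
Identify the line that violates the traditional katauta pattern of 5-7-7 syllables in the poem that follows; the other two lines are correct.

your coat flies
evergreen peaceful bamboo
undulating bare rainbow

The first line

Line 1: your(1) + coat(1) + flies(1) = 3 (expected 5)
Line 2: evergreen(3) + peaceful(2) + bamboo(2) = 7 ✓
Line 3: undulating(4) + bare(1) + rainbow(2) = 7 ✓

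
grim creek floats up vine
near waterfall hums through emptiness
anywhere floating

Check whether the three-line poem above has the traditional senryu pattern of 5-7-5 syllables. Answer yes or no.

No

Line 1: "grim creek floats up vine": 1+1+1+1+1 = 5 ✓
Line 2: "near waterfall hums through emptiness": 1+3+1+1+3 = 9 (expected 7)
Line 3: "anywhere floating": 3+2 = 5 ✓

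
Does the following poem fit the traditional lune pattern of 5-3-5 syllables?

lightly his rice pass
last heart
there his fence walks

No

Line 1: lightly (2), his (1), rice (1), pass (1) → 5 ✓
Line 2: last (1), heart (1) → 2 (expected 3)
Line 3: there (1), his (1), fence (1), walks (1) → 4 (expected 5)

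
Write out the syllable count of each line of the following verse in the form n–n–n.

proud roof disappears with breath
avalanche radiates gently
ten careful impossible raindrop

7–8–9

Line 1: "proud roof disappears with breath": 1+1+3+1+1 = 7
Line 2: "avalanche radiates gently": 3+3+2 = 8
Line 3: "ten careful impossible raindrop": 1+2+4+2 = 9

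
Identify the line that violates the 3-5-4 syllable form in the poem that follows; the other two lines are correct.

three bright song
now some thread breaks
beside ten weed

Line 1: three(1) + bright(1) + song(1) = 3 ✓
Line 2: now(1) + some(1) + thread(1) + breaks(1) = 4 (expected 5)
Line 3: beside(2) + ten(1) + weed(1) = 4 ✓

Line 2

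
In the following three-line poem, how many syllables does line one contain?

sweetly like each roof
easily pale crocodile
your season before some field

Line one: "sweetly like each roof": 2+1+1+1 = 5

5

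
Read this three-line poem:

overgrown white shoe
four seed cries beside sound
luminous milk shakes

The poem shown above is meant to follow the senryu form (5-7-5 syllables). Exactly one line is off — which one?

Line 2

Line 1: overgrown (3), white (1), shoe (1) → 5 ✓
Line 2: four (1), seed (1), cries (1), beside (2), sound (1) → 6 (expected 7)
Line 3: luminous (3), milk (1), shakes (1) → 5 ✓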